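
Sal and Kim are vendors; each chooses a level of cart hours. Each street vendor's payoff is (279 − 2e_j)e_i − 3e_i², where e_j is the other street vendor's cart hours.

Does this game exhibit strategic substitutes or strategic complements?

Sal's payoff is (279 − 2e_K)e_S − 3e_S².
∂π/∂e_S = 279 − 2e_K − 6e_S = 0, so e_S = 46.5 − (1/3)e_K.
The best-response slope de_S/de_K = −1/3 < 0: the reaction function is downward-sloping, so the choices are strategic substitutes.

strategic substitutes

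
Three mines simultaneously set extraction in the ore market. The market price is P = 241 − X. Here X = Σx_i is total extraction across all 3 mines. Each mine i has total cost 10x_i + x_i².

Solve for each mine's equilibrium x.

A representative mine's profit is π_i = x_i(241 − X) − 10x_i − x_i², with X = x_i + Σ_{j≠i} x_j.
First-order condition: 231 − 4x_i − Σ_{j≠i} x_j = 0.
Imposing symmetry (x_j = x for all j) turns Σ_{j≠i} x_j into 2x, so 231 = 6x and x = 38.5.

38.5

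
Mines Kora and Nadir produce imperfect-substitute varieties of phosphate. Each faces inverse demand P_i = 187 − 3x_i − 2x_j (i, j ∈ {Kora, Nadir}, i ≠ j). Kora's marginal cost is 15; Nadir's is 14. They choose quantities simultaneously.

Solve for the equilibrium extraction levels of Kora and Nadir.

Mine Kora's profit: π = x_{Kora}(187 − 3x_{Kora} − 2x_{Nadir}) − 15x_{Kora}.
∂π/∂x_{Kora} = 172 − 6x_{Kora} − 2x_{Nadir} = 0 ⇒ x_{Kora} = 86/3 − (1/3)x_{Nadir}.
Similarly x_{Nadir} = 173/6 − (1/3)x_{Kora}.
Substituting the second reaction function into the first: x_{Kora} = 86/3 − (1/3)(173/6 − (1/3)x_{Kora}), which gives (8/9)x_{Kora} = 343/18 ⇒ x_{Kora} = 21.4375.
Then x_{Nadir} = 173/6 − (1/3)·21.4375 = 21.6875.

21.4375, 21.6875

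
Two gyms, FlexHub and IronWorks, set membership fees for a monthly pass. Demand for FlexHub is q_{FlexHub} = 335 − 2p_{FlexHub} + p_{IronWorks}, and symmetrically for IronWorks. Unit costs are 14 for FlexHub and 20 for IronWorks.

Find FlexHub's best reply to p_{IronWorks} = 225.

147

FlexHub's profit: π = (p_{FlexHub} − 14)(335 − 2p_{FlexHub} + p_{IronWorks}).
∂π/∂p_{FlexHub} = 363 − 4p_{FlexHub} + p_{IronWorks} = 0 ⇒ p_{FlexHub} = 90.75 + 0.25p_{IronWorks}.
At p_{IronWorks} = 225: p_{FlexHub} = 90.75 + 0.25·225 = 147.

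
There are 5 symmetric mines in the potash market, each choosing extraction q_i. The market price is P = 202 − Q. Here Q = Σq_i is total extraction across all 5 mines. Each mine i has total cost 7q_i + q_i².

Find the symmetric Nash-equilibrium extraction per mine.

A representative mine's profit is π_i = q_i(202 − Q) − 7q_i − q_i², with Q = q_i + Σ_{j≠i} q_j.
First-order condition: 195 − 4q_i − Σ_{j≠i} q_j = 0.
Imposing symmetry (q_j = q for all j) turns Σ_{j≠i} q_j into 4q, so 195 = 8q and q = 24.375.

24.375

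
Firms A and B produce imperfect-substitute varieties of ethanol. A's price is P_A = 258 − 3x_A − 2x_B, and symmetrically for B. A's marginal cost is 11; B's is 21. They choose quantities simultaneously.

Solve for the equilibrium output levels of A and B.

31.5, 29

Firm A's profit: π = x_A(258 − 3x_A − 2x_B) − 11x_A.
∂π/∂x_A = 247 − 6x_A − 2x_B = 0 ⇒ x_A = 247/6 − (1/3)x_B.
Similarly x_B = 39.5 − (1/3)x_A.
Solving the two reaction functions simultaneously: (1 − (−1/3)(−1/3))x_A = 247/6 − (1/3)·39.5, so (8/9)x_A = 28 and x_A = 31.5.
Then x_B = 39.5 − (1/3)·31.5 = 29.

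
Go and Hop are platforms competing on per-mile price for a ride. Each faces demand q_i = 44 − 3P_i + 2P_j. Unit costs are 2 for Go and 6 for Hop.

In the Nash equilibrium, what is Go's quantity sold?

Go's profit: π = (P_{Go} − 2)(44 − 3P_{Go} + 2P_{Hop}).
∂π/∂P_{Go} = 50 − 6P_{Go} + 2P_{Hop} = 0 ⇒ P_{Go} = 25/3 + (1/3)P_{Hop}.
Similarly P_{Hop} = 31/3 + (1/3)P_{Go}.
Solving the two reaction functions simultaneously: (1 − (1/3)(1/3))P_{Go} = 25/3 + (1/3)·(31/3), so (8/9)P_{Go} = 106/9 and P_{Go} = 13.25.
Then P_{Hop} = 31/3 + (1/3)·13.25 = 14.75.
q_{Go} = 44 − 3·13.25 + 2·14.75 = 33.75.

33.75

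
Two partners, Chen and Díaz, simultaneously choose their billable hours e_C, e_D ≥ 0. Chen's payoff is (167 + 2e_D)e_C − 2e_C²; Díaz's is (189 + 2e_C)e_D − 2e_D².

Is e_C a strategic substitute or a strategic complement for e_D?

Expanding Chen's payoff: 167e_C + 2e_De_C − 2e_C².
∂π/∂e_C = 167 + 2e_D − 4e_C = 0, so e_C = 41.75 + 0.5e_D.
The best-response slope de_C/de_D = 0.5 > 0: the reaction function is upward-sloping, so the choices are strategic complements.

strategic complements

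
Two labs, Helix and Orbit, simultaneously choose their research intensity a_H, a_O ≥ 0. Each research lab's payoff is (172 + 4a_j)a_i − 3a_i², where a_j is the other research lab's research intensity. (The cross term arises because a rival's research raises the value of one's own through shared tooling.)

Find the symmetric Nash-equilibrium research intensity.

86

Helix's payoff is (172 + 4a_O)a_H − 3a_H².
∂π/∂a_H = 172 + 4a_O − 6a_H = 0, so a_H = 86/3 + (2/3)a_O.
Setting a_H = a_O in the reaction function: a_H = 86/3 + (2/3)a_H, so a_H = (86/3) / (1/3) = 86.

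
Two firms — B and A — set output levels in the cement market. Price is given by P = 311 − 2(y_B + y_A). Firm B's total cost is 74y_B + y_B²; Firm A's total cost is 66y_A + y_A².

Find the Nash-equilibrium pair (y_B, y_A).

Firm B's profit: π = y_B(311 − 2(y_B + y_A)) − 74y_B − y_B².
∂π/∂y_B = 237 − 6y_B − 2y_A = 0, so y_B = 39.5 − (1/3)y_A.
By the same steps for A: y_A = 245/6 − (1/3)y_B.
Solving the two reaction functions simultaneously: (1 − (−1/3)(−1/3))y_B = 39.5 − (1/3)·(245/6), so (8/9)y_B = 233/9 and y_B = 29.125.
Then y_A = 245/6 − (1/3)·29.125 = 31.125.

29.125, 31.125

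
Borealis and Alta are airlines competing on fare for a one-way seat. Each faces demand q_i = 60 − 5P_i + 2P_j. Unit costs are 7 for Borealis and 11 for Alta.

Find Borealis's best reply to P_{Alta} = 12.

11.9

Borealis's profit: π = (P_{Borealis} − 7)(60 − 5P_{Borealis} + 2P_{Alta}).
∂π/∂P_{Borealis} = 95 − 10P_{Borealis} + 2P_{Alta} = 0 ⇒ P_{Borealis} = 9.5 + 0.2P_{Alta}.
At P_{Alta} = 12: P_{Borealis} = 9.5 + 0.2·12 = 11.9.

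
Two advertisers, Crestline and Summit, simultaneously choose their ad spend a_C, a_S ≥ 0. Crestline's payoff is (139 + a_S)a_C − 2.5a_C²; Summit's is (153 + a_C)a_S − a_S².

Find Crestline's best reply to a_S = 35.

34.8

Expanding Crestline's payoff: 139a_C + a_Sa_C − 2.5a_C².
∂π/∂a_C = 139 + a_S − 5a_C = 0, so a_C = 27.8 + 0.2a_S.
At a_S = 35: a_C = 27.8 + 0.2·35 = 34.8.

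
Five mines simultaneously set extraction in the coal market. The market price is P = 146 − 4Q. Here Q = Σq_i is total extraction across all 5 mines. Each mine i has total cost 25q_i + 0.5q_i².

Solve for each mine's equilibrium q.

A representative mine's profit is π_i = q_i(146 − 4Q) − 25q_i − 0.5q_i², with Q = q_i + Σ_{j≠i} q_j.
First-order condition: 121 − 9q_i − 4Σ_{j≠i} q_j = 0.
Imposing symmetry (q_j = q for all j) turns Σ_{j≠i} q_j into 4q, so 121 = 25q and q = 4.84.

4.84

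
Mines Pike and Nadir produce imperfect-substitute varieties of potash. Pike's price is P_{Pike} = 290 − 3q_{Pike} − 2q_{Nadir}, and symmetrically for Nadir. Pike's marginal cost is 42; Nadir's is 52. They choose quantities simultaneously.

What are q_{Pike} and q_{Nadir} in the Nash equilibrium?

Mine Pike's profit: π = q_{Pike}(290 − 3q_{Pike} − 2q_{Nadir}) − 42q_{Pike}.
∂π/∂q_{Pike} = 248 − 6q_{Pike} − 2q_{Nadir} = 0 ⇒ q_{Pike} = 124/3 − (1/3)q_{Nadir}.
Similarly q_{Nadir} = 119/3 − (1/3)q_{Pike}.
Substituting the second reaction function into the first: q_{Pike} = 124/3 − (1/3)(119/3 − (1/3)q_{Pike}), which gives (8/9)q_{Pike} = 253/9 ⇒ q_{Pike} = 31.625.
Then q_{Nadir} = 119/3 − (1/3)·31.625 = 29.125.

31.625, 29.125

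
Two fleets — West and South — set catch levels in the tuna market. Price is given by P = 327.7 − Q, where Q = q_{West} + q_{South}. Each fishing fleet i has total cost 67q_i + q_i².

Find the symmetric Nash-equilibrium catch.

52.14

Fishing fleet West's profit: π = q_{West}(327.7 − (q_{West} + q_{South})) − 67q_{West} − q_{West}².
∂π/∂q_{West} = 260.7 − 4q_{West} − q_{South} = 0, so q_{West} = 65.175 − 0.25q_{South}.
Setting q_{West} = q_{South} in the reaction function: q_{West} = 65.175 − 0.25q_{West}, so q_{West} = 65.175 / 1.25 = 52.14.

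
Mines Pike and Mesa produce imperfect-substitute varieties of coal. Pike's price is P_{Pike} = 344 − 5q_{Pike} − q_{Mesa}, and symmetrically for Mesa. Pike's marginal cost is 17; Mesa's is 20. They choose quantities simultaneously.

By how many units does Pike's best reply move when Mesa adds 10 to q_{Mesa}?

-1

Mine Pike's profit: π = q_{Pike}(344 − 5q_{Pike} − q_{Mesa}) − 17q_{Pike}.
∂π/∂q_{Pike} = 327 − 10q_{Pike} − q_{Mesa} = 0 ⇒ q_{Pike} = 32.7 − 0.1q_{Mesa}.
The reaction-function slope is −0.1, so a 10-unit rise in q_{Mesa} moves q_{Pike} by −0.1 × 10 = −1. Pike's best response falls — the actions are strategic substitutes.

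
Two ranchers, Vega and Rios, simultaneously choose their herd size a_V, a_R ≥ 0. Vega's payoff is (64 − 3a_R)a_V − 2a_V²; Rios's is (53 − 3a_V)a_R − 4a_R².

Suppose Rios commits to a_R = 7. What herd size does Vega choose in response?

10.75

Expanding Vega's payoff: 64a_V − 3a_Ra_V − 2a_V².
∂π/∂a_V = 64 − 3a_R − 4a_V = 0, so a_V = 16 − 0.75a_R.
At a_R = 7: a_V = 16 − 0.75·7 = 10.75.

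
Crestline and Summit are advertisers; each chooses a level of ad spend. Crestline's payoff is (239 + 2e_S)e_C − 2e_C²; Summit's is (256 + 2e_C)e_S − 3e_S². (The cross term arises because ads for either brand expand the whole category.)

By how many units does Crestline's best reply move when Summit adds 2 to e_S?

Expanding Crestline's payoff: 239e_C + 2e_Se_C − 2e_C².
∂π/∂e_C = 239 + 2e_S − 4e_C = 0, so e_C = 59.75 + 0.5e_S.
The reaction-function slope is 0.5, so a 2-unit rise in e_S moves e_C by 0.5 × 2 = 1. Crestline's best response rises — the actions are strategic complements.

1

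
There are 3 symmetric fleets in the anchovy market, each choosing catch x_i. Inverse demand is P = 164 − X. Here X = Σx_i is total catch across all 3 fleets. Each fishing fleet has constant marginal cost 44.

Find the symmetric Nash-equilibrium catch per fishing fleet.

30

A representative fishing fleet's profit is π_i = x_i(164 − X) − 44x_i, with X = x_i + Σ_{j≠i} x_j.
First-order condition: 120 − 2x_i − Σ_{j≠i} x_j = 0.
Imposing symmetry (x_j = x for all j) turns Σ_{j≠i} x_j into 2x, so 120 = 4x and x = 30.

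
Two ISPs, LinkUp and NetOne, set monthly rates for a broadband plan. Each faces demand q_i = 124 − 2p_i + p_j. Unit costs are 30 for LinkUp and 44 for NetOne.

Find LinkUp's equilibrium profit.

2204.48

LinkUp's profit: π = (p_{LinkUp} − 30)(124 − 2p_{LinkUp} + p_{NetOne}).
∂π/∂p_{LinkUp} = 184 − 4p_{LinkUp} + p_{NetOne} = 0 ⇒ p_{LinkUp} = 46 + 0.25p_{NetOne}.
Similarly p_{NetOne} = 53 + 0.25p_{LinkUp}.
Substituting the second reaction function into the first: p_{LinkUp} = 46 + 0.25(53 + 0.25p_{LinkUp}), which gives 0.9375p_{LinkUp} = 59.25 ⇒ p_{LinkUp} = 63.2.
Then p_{NetOne} = 53 + 0.25·63.2 = 68.8.
q_{LinkUp} = 124 − 2·63.2 + 68.8 = 66.4.
Profit = (63.2 − 30)·66.4 = 2204.48.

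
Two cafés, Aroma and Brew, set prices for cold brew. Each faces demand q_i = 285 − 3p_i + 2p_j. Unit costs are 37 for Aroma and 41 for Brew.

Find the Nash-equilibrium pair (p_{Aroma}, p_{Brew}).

Aroma's profit: π = (p_{Aroma} − 37)(285 − 3p_{Aroma} + 2p_{Brew}).
∂π/∂p_{Aroma} = 396 − 6p_{Aroma} + 2p_{Brew} = 0 ⇒ p_{Aroma} = 66 + (1/3)p_{Brew}.
Similarly p_{Brew} = 68 + (1/3)p_{Aroma}.
Solving the two reaction functions simultaneously: (1 − (1/3)(1/3))p_{Aroma} = 66 + (1/3)·68, so (8/9)p_{Aroma} = 266/3 and p_{Aroma} = 99.75.
Then p_{Brew} = 68 + (1/3)·99.75 = 101.25.

99.75, 101.25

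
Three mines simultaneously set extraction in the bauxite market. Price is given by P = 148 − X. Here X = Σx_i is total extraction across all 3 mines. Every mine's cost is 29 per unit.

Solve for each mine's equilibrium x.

29.75

A representative mine's profit is π_i = x_i(148 − X) − 29x_i, with X = x_i + Σ_{j≠i} x_j.
First-order condition: 119 − 2x_i − Σ_{j≠i} x_j = 0.
With identical mines, set every x_j = x: then 119 − 2x − 2x = 0, i.e. x = 119/4 = 29.75.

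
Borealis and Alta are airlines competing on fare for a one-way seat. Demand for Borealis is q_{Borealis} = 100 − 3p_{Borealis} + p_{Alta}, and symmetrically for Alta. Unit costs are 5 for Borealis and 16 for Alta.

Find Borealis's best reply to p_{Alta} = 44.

Borealis's profit: π = (p_{Borealis} − 5)(100 − 3p_{Borealis} + p_{Alta}).
∂π/∂p_{Borealis} = 115 − 6p_{Borealis} + p_{Alta} = 0 ⇒ p_{Borealis} = 115/6 + (1/6)p_{Alta}.
At p_{Alta} = 44: p_{Borealis} = 115/6 + (1/6)·44 = 26.5.

26.5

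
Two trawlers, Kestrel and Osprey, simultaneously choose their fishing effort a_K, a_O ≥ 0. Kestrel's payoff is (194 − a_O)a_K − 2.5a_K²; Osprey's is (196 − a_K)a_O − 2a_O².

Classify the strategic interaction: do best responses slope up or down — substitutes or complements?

strategic substitutes

Expanding Kestrel's payoff: 194a_K − a_Oa_K − 2.5a_K².
∂π/∂a_K = 194 − a_O − 5a_K = 0, so a_K = 38.8 − 0.2a_O.
The best-response slope da_K/da_O = −0.2 < 0: the reaction function is downward-sloping, so the choices are strategic substitutes.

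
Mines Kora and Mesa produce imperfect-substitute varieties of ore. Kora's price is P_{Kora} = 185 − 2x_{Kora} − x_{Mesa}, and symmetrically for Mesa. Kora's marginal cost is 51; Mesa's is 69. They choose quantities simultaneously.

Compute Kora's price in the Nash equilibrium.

Mine Kora's profit: π = x_{Kora}(185 − 2x_{Kora} − x_{Mesa}) − 51x_{Kora}.
∂π/∂x_{Kora} = 134 − 4x_{Kora} − x_{Mesa} = 0 ⇒ x_{Kora} = 33.5 − 0.25x_{Mesa}.
Similarly x_{Mesa} = 29 − 0.25x_{Kora}.
Plugging x_{Mesa} into Kora's best response: x_{Kora} = 33.5 − 0.25(29 − 0.25x_{Kora}) ⇒ 0.9375x_{Kora} = 26.25, so x_{Kora} = 28.
Then x_{Mesa} = 29 − 0.25·28 = 22.
P_{Kora} = 185 − 2·28 − 22 = 107.

107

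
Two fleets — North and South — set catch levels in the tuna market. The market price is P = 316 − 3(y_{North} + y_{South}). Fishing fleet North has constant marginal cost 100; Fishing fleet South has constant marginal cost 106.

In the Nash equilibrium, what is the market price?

Fishing fleet North's profit: π = y_{North}(316 − 3(y_{North} + y_{South})) − 100y_{North}.
∂π/∂y_{North} = 216 − 6y_{North} − 3y_{South} = 0, so y_{North} = 36 − 0.5y_{South}.
By the same steps for South: y_{South} = 35 − 0.5y_{North}.
Plugging y_{South} into North's best response: y_{North} = 36 − 0.5(35 − 0.5y_{North}) ⇒ 0.75y_{North} = 18.5, so y_{North} = 74/3.
Then y_{South} = 35 − 0.5·(74/3) = 68/3.
Equilibrium price: P = 316 − 3·(142/3) = 174.

174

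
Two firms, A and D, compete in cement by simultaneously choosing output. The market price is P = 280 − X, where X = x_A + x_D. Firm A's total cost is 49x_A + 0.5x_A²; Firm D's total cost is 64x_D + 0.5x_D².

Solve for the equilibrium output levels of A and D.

Firm A's profit: π = x_A(280 − (x_A + x_D)) − 49x_A − 0.5x_A².
∂π/∂x_A = 231 − 3x_A − x_D = 0, so x_A = 77 − (1/3)x_D.
By the same steps for D: x_D = 72 − (1/3)x_A.
Solving the two reaction functions simultaneously: (1 − (−1/3)(−1/3))x_A = 77 − (1/3)·72, so (8/9)x_A = 53 and x_A = 59.625.
Then x_D = 72 − (1/3)·59.625 = 52.125.

59.625, 52.125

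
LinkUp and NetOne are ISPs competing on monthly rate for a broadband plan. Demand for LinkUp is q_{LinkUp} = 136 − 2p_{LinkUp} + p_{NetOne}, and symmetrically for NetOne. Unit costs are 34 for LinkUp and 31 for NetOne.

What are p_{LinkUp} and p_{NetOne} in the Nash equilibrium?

67.6, 66.4

LinkUp's profit: π = (p_{LinkUp} − 34)(136 − 2p_{LinkUp} + p_{NetOne}).
∂π/∂p_{LinkUp} = 204 − 4p_{LinkUp} + p_{NetOne} = 0 ⇒ p_{LinkUp} = 51 + 0.25p_{NetOne}.
Similarly p_{NetOne} = 49.5 + 0.25p_{LinkUp}.
Solving the two reaction functions simultaneously: (1 − (0.25)(0.25))p_{LinkUp} = 51 + 0.25·49.5, so 0.9375p_{LinkUp} = 63.375 and p_{LinkUp} = 67.6.
Then p_{NetOne} = 49.5 + 0.25·67.6 = 66.4.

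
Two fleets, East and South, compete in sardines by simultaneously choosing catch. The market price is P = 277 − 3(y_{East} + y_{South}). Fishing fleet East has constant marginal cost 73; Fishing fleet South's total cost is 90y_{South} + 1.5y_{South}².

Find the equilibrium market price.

158

Fishing fleet East's profit: π = y_{East}(277 − 3(y_{East} + y_{South})) − 73y_{East}.
∂π/∂y_{East} = 204 − 6y_{East} − 3y_{South} = 0, so y_{East} = 34 − 0.5y_{South}.
For South: ∂π/∂y_{South} = 187 − 9y_{South} − 3y_{East} = 0 ⇒ y_{South} = 187/9 − (1/3)y_{East}.
Substituting the second reaction function into the first: y_{East} = 34 − 0.5(187/9 − (1/3)y_{East}), which gives (5/6)y_{East} = 425/18 ⇒ y_{East} = 85/3.
Then y_{South} = 187/9 − (1/3)·(85/3) = 34/3.
Equilibrium price: P = 277 − 3·(119/3) = 158.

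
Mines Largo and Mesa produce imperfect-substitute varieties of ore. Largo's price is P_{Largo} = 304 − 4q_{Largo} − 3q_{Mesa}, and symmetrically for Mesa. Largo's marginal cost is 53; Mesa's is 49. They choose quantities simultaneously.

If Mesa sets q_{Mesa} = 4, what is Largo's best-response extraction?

Mine Largo's profit: π = q_{Largo}(304 − 4q_{Largo} − 3q_{Mesa}) − 53q_{Largo}.
∂π/∂q_{Largo} = 251 − 8q_{Largo} − 3q_{Mesa} = 0 ⇒ q_{Largo} = 31.375 − 0.375q_{Mesa}.
At q_{Mesa} = 4: q_{Largo} = 31.375 − 0.375·4 = 29.875.

29.875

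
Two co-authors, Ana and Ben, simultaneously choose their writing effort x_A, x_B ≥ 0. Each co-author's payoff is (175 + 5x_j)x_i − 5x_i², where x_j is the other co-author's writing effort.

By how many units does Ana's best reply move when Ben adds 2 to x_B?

1

Ana's payoff is (175 + 5x_B)x_A − 5x_A².
∂π/∂x_A = 175 + 5x_B − 10x_A = 0, so x_A = 17.5 + 0.5x_B.
The reaction-function slope is 0.5, so a 2-unit rise in x_B moves x_A by 0.5 × 2 = 1. Ana's best response rises — the actions are strategic complements.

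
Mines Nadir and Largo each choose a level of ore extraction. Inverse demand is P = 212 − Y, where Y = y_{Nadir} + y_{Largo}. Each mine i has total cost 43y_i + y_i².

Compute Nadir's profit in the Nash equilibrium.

2284.88

Mine Nadir's profit: π = y_{Nadir}(212 − (y_{Nadir} + y_{Largo})) − 43y_{Nadir} − y_{Nadir}².
∂π/∂y_{Nadir} = 169 − 4y_{Nadir} − y_{Largo} = 0, so y_{Nadir} = 42.25 − 0.25y_{Largo}.
Setting y_{Nadir} = y_{Largo} in the reaction function: y_{Nadir} = 42.25 − 0.25y_{Nadir}, so y_{Nadir} = 42.25 / 1.25 = 33.8.
Price P = 212 − 67.6 = 144.4.
Nadir's profit: (144.4 − 43)·33.8 − (33.8)² = 2284.88.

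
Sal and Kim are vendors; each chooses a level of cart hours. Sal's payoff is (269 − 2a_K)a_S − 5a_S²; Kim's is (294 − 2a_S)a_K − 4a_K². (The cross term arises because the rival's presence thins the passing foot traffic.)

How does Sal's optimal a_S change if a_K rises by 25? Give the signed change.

-5

Expanding Sal's payoff: 269a_S − 2a_Ka_S − 5a_S².
∂π/∂a_S = 269 − 2a_K − 10a_S = 0, so a_S = 26.9 − 0.2a_K.
The reaction-function slope is −0.2, so a 25-unit rise in a_K moves a_S by −0.2 × 25 = −5. Sal's best response falls — the actions are strategic substitutes.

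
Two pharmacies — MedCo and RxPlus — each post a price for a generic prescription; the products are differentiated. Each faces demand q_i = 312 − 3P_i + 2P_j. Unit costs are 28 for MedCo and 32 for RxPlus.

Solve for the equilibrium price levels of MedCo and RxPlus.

MedCo's profit: π = (P_{MedCo} − 28)(312 − 3P_{MedCo} + 2P_{RxPlus}).
∂π/∂P_{MedCo} = 396 − 6P_{MedCo} + 2P_{RxPlus} = 0 ⇒ P_{MedCo} = 66 + (1/3)P_{RxPlus}.
Similarly P_{RxPlus} = 68 + (1/3)P_{MedCo}.
Substituting the second reaction function into the first: P_{MedCo} = 66 + (1/3)(68 + (1/3)P_{MedCo}), which gives (8/9)P_{MedCo} = 266/3 ⇒ P_{MedCo} = 99.75.
Then P_{RxPlus} = 68 + (1/3)·99.75 = 101.25.

99.75, 101.25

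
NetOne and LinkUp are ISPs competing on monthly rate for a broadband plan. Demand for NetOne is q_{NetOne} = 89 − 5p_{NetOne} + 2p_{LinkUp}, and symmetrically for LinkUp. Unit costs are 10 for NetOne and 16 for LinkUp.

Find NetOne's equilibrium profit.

NetOne's profit: π = (p_{NetOne} − 10)(89 − 5p_{NetOne} + 2p_{LinkUp}).
∂π/∂p_{NetOne} = 139 − 10p_{NetOne} + 2p_{LinkUp} = 0 ⇒ p_{NetOne} = 13.9 + 0.2p_{LinkUp}.
Similarly p_{LinkUp} = 16.9 + 0.2p_{NetOne}.
Solving the two reaction functions simultaneously: (1 − (0.2)(0.2))p_{NetOne} = 13.9 + 0.2·16.9, so 0.96p_{NetOne} = 17.28 and p_{NetOne} = 18.
Then p_{LinkUp} = 16.9 + 0.2·18 = 20.5.
q_{NetOne} = 89 − 5·18 + 2·20.5 = 40.
Profit = (18 − 10)·40 = 320.

320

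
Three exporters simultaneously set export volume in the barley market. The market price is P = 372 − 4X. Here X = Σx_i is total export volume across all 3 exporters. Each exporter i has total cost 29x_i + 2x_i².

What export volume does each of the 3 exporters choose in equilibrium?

A representative exporter's profit is π_i = x_i(372 − 4X) − 29x_i − 2x_i², with X = x_i + Σ_{j≠i} x_j.
First-order condition: 343 − 12x_i − 4Σ_{j≠i} x_j = 0.
With identical exporters, set every x_j = x: then 343 − 12x − 8x = 0, i.e. x = 343/20 = 17.15.

17.15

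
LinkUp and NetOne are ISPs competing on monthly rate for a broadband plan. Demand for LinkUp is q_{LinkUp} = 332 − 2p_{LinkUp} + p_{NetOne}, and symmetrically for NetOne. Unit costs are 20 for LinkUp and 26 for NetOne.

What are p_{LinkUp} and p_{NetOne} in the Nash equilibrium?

124.8, 127.2

LinkUp's profit: π = (p_{LinkUp} − 20)(332 − 2p_{LinkUp} + p_{NetOne}).
∂π/∂p_{LinkUp} = 372 − 4p_{LinkUp} + p_{NetOne} = 0 ⇒ p_{LinkUp} = 93 + 0.25p_{NetOne}.
Similarly p_{NetOne} = 96 + 0.25p_{LinkUp}.
Plugging p_{NetOne} into LinkUp's best response: p_{LinkUp} = 93 + 0.25(96 + 0.25p_{LinkUp}) ⇒ 0.9375p_{LinkUp} = 117, so p_{LinkUp} = 124.8.
Then p_{NetOne} = 96 + 0.25·124.8 = 127.2.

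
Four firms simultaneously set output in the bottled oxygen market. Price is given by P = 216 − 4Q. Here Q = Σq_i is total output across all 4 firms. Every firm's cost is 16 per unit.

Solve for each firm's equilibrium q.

A representative firm's profit is π_i = q_i(216 − 4Q) − 16q_i, with Q = q_i + Σ_{j≠i} q_j.
First-order condition: 200 − 8q_i − 4Σ_{j≠i} q_j = 0.
In a symmetric equilibrium every firm chooses the same q, so Σ_{j≠i} q_j = 3q. The condition becomes 200 − 20q = 0, giving q = 200/20 = 10.

10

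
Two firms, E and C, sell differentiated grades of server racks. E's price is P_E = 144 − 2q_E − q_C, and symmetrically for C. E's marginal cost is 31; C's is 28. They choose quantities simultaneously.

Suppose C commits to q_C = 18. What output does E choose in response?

23.75

Firm E's profit: π = q_E(144 − 2q_E − q_C) − 31q_E.
∂π/∂q_E = 113 − 4q_E − q_C = 0 ⇒ q_E = 28.25 − 0.25q_C.
At q_C = 18: q_E = 28.25 − 0.25·18 = 23.75.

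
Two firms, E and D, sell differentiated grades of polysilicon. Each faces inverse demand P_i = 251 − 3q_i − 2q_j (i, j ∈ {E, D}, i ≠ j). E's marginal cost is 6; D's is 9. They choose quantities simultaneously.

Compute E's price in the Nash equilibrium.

Firm E's profit: π = q_E(251 − 3q_E − 2q_D) − 6q_E.
∂π/∂q_E = 245 − 6q_E − 2q_D = 0 ⇒ q_E = 245/6 − (1/3)q_D.
Similarly q_D = 121/3 − (1/3)q_E.
Plugging q_D into E's best response: q_E = 245/6 − (1/3)(121/3 − (1/3)q_E) ⇒ (8/9)q_E = 493/18, so q_E = 30.8125.
Then q_D = 121/3 − (1/3)·30.8125 = 30.0625.
P_E = 251 − 3·30.8125 − 2·30.0625 = 98.4375.

98.4375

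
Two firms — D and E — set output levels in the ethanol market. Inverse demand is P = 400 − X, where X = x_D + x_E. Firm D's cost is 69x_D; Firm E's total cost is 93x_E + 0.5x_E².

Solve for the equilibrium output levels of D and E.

Firm D's profit: π = x_D(400 − (x_D + x_E)) − 69x_D.
∂π/∂x_D = 331 − 2x_D − x_E = 0, so x_D = 165.5 − 0.5x_E.
For E: ∂π/∂x_E = 307 − 3x_E − x_D = 0 ⇒ x_E = 307/3 − (1/3)x_D.
Substituting the second reaction function into the first: x_D = 165.5 − 0.5(307/3 − (1/3)x_D), which gives (5/6)x_D = 343/3 ⇒ x_D = 137.2.
Then x_E = 307/3 − (1/3)·137.2 = 56.6.

137.2, 56.6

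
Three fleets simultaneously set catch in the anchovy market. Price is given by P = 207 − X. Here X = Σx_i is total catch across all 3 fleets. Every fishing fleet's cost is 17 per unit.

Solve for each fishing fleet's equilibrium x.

A representative fishing fleet's profit is π_i = x_i(207 − X) − 17x_i, with X = x_i + Σ_{j≠i} x_j.
First-order condition: 190 − 2x_i − Σ_{j≠i} x_j = 0.
In a symmetric equilibrium every fishing fleet chooses the same x, so Σ_{j≠i} x_j = 2x. The condition becomes 190 − 4x = 0, giving x = 190/4 = 47.5.

47.5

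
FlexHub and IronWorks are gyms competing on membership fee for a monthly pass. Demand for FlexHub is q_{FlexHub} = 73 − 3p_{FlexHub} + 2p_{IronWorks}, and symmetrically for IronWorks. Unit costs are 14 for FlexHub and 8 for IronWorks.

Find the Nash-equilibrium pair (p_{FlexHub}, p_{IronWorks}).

27.625, 25.375

FlexHub's profit: π = (p_{FlexHub} − 14)(73 − 3p_{FlexHub} + 2p_{IronWorks}).
∂π/∂p_{FlexHub} = 115 − 6p_{FlexHub} + 2p_{IronWorks} = 0 ⇒ p_{FlexHub} = 115/6 + (1/3)p_{IronWorks}.
Similarly p_{IronWorks} = 97/6 + (1/3)p_{FlexHub}.
Substituting the second reaction function into the first: p_{FlexHub} = 115/6 + (1/3)(97/6 + (1/3)p_{FlexHub}), which gives (8/9)p_{FlexHub} = 221/9 ⇒ p_{FlexHub} = 27.625.
Then p_{IronWorks} = 97/6 + (1/3)·27.625 = 25.375.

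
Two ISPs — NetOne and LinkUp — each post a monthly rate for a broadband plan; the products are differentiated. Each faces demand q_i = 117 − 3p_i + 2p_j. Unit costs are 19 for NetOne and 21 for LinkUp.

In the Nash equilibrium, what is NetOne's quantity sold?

74.625

NetOne's profit: π = (p_{NetOne} − 19)(117 − 3p_{NetOne} + 2p_{LinkUp}).
∂π/∂p_{NetOne} = 174 − 6p_{NetOne} + 2p_{LinkUp} = 0 ⇒ p_{NetOne} = 29 + (1/3)p_{LinkUp}.
Similarly p_{LinkUp} = 30 + (1/3)p_{NetOne}.
Solving the two reaction functions simultaneously: (1 − (1/3)(1/3))p_{NetOne} = 29 + (1/3)·30, so (8/9)p_{NetOne} = 39 and p_{NetOne} = 43.875.
Then p_{LinkUp} = 30 + (1/3)·43.875 = 44.625.
q_{NetOne} = 117 − 3·43.875 + 2·44.625 = 74.625.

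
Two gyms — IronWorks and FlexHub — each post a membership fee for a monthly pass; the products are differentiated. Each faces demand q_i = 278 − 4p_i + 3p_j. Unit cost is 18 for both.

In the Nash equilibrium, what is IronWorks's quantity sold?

IronWorks's profit: π = (p_{IronWorks} − 18)(278 − 4p_{IronWorks} + 3p_{FlexHub}).
∂π/∂p_{IronWorks} = 350 − 8p_{IronWorks} + 3p_{FlexHub} = 0 ⇒ p_{IronWorks} = 43.75 + 0.375p_{FlexHub}.
Setting p_{IronWorks} = p_{FlexHub} in the reaction function: p_{IronWorks} = 43.75 + 0.375p_{IronWorks}, so p_{IronWorks} = 43.75 / 0.625 = 70.
q_{IronWorks} = 278 − 4·70 + 3·70 = 208.

208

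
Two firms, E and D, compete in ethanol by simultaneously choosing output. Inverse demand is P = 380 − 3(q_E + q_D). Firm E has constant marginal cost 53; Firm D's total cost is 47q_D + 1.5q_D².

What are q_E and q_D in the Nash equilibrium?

Firm E's profit: π = q_E(380 − 3(q_E + q_D)) − 53q_E.
∂π/∂q_E = 327 − 6q_E − 3q_D = 0, so q_E = 54.5 − 0.5q_D.
For D: ∂π/∂q_D = 333 − 9q_D − 3q_E = 0 ⇒ q_D = 37 − (1/3)q_E.
Plugging q_D into E's best response: q_E = 54.5 − 0.5(37 − (1/3)q_E) ⇒ (5/6)q_E = 36, so q_E = 43.2.
Then q_D = 37 − (1/3)·43.2 = 22.6.

43.2, 22.6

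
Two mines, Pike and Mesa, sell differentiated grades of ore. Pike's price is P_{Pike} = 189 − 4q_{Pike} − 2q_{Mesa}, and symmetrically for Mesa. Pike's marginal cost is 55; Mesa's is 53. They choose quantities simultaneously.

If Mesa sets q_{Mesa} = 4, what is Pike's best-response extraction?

Mine Pike's profit: π = q_{Pike}(189 − 4q_{Pike} − 2q_{Mesa}) − 55q_{Pike}.
∂π/∂q_{Pike} = 134 − 8q_{Pike} − 2q_{Mesa} = 0 ⇒ q_{Pike} = 16.75 − 0.25q_{Mesa}.
At q_{Mesa} = 4: q_{Pike} = 16.75 − 0.25·4 = 15.75.

15.75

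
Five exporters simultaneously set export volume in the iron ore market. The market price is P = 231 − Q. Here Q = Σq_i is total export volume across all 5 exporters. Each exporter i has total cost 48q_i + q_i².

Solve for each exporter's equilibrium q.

22.875

A representative exporter's profit is π_i = q_i(231 − Q) − 48q_i − q_i², with Q = q_i + Σ_{j≠i} q_j.
First-order condition: 183 − 4q_i − Σ_{j≠i} q_j = 0.
Imposing symmetry (q_j = q for all j) turns Σ_{j≠i} q_j into 4q, so 183 = 8q and q = 22.875.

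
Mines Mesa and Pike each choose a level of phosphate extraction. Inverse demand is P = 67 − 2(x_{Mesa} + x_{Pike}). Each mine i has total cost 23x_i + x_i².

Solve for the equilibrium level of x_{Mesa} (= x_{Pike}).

Mine Mesa's profit: π = x_{Mesa}(67 − 2(x_{Mesa} + x_{Pike})) − 23x_{Mesa} − x_{Mesa}².
∂π/∂x_{Mesa} = 44 − 6x_{Mesa} − 2x_{Pike} = 0, so x_{Mesa} = 22/3 − (1/3)x_{Pike}.
By symmetry x_{Pike} = x_{Mesa}; substituting into the reaction function, (4/3)x_{Mesa} = 22/3 and x_{Mesa} = 5.5.

5.5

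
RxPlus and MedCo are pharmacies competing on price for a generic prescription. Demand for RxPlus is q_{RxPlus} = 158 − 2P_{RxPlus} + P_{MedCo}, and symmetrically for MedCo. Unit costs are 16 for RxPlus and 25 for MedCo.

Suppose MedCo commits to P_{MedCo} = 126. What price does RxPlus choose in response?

RxPlus's profit: π = (P_{RxPlus} − 16)(158 − 2P_{RxPlus} + P_{MedCo}).
∂π/∂P_{RxPlus} = 190 − 4P_{RxPlus} + P_{MedCo} = 0 ⇒ P_{RxPlus} = 47.5 + 0.25P_{MedCo}.
At P_{MedCo} = 126: P_{RxPlus} = 47.5 + 0.25·126 = 79.

79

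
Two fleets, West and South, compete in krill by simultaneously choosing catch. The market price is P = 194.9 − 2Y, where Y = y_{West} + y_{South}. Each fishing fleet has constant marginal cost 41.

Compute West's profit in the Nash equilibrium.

1315.845

Fishing fleet West's profit: π = y_{West}(194.9 − 2(y_{West} + y_{South})) − 41y_{West}.
∂π/∂y_{West} = 153.9 − 4y_{West} − 2y_{South} = 0, so y_{West} = 38.475 − 0.5y_{South}.
By symmetry y_{South} = y_{West}; substituting into the reaction function, 1.5y_{West} = 38.475 and y_{West} = 25.65.
Price P = 194.9 − 2·51.3 = 92.3.
West's profit: (92.3 − 41)·25.65 = 1315.845.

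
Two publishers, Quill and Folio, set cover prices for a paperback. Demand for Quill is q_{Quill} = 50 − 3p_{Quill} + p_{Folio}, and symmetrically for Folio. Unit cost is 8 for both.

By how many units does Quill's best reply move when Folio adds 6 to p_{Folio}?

Quill's profit: π = (p_{Quill} − 8)(50 − 3p_{Quill} + p_{Folio}).
∂π/∂p_{Quill} = 74 − 6p_{Quill} + p_{Folio} = 0 ⇒ p_{Quill} = 37/3 + (1/6)p_{Folio}.
The reaction-function slope is 1/6, so a 6-unit rise in p_{Folio} moves p_{Quill} by 1/6 × 6 = 1. Quill's best response rises — the actions are strategic complements.

1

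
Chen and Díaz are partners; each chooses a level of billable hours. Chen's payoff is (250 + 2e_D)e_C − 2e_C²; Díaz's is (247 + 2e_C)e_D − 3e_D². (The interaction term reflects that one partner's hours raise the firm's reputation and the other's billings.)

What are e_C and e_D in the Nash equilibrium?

99.7, 74.4

Expanding Chen's payoff: 250e_C + 2e_De_C − 2e_C².
∂π/∂e_C = 250 + 2e_D − 4e_C = 0, so e_C = 62.5 + 0.5e_D.
Likewise for Díaz: e_D = 247/6 + (1/3)e_C.
Plugging e_D into Chen's best response: e_C = 62.5 + 0.5(247/6 + (1/3)e_C) ⇒ (5/6)e_C = 997/12, so e_C = 99.7.
Then e_D = 247/6 + (1/3)·99.7 = 74.4.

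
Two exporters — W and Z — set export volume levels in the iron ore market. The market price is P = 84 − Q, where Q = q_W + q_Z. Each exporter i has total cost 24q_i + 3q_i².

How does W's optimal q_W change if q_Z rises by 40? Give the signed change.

-5

Exporter W's profit: π = q_W(84 − (q_W + q_Z)) − 24q_W − 3q_W².
∂π/∂q_W = 60 − 8q_W − q_Z = 0, so q_W = 7.5 − 0.125q_Z.
The reaction-function slope is −0.125, so a 40-unit rise in q_Z moves q_W by −0.125 × 40 = −5. W's best response falls — the actions are strategic substitutes.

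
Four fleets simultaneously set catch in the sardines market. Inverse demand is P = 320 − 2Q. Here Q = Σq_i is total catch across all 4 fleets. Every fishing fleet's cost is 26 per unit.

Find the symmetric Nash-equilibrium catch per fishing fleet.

29.4

A representative fishing fleet's profit is π_i = q_i(320 − 2Q) − 26q_i, with Q = q_i + Σ_{j≠i} q_j.
First-order condition: 294 − 4q_i − 2Σ_{j≠i} q_j = 0.
Imposing symmetry (q_j = q for all j) turns Σ_{j≠i} q_j into 3q, so 294 = 10q and q = 29.4.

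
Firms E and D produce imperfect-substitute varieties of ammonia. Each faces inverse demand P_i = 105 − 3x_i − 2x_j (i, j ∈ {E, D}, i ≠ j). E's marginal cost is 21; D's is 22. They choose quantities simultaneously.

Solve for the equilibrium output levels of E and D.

10.5625, 10.3125

Firm E's profit: π = x_E(105 − 3x_E − 2x_D) − 21x_E.
∂π/∂x_E = 84 − 6x_E − 2x_D = 0 ⇒ x_E = 14 − (1/3)x_D.
Similarly x_D = 83/6 − (1/3)x_E.
Plugging x_D into E's best response: x_E = 14 − (1/3)(83/6 − (1/3)x_E) ⇒ (8/9)x_E = 169/18, so x_E = 10.5625.
Then x_D = 83/6 − (1/3)·10.5625 = 10.3125.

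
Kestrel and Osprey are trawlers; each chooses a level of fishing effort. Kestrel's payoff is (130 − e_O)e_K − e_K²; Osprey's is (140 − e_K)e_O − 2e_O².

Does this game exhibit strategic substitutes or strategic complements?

Expanding Kestrel's payoff: 130e_K − e_Oe_K − e_K².
∂π/∂e_K = 130 − e_O − 2e_K = 0, so e_K = 65 − 0.5e_O.
The best-response slope de_K/de_O = −0.5 < 0: the reaction function is downward-sloping, so the choices are strategic substitutes.

strategic substitutes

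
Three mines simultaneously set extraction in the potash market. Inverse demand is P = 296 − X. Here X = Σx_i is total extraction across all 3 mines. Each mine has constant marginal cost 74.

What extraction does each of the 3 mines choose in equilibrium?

55.5

A representative mine's profit is π_i = x_i(296 − X) − 74x_i, with X = x_i + Σ_{j≠i} x_j.
First-order condition: 222 − 2x_i − Σ_{j≠i} x_j = 0.
Imposing symmetry (x_j = x for all j) turns Σ_{j≠i} x_j into 2x, so 222 = 4x and x = 55.5.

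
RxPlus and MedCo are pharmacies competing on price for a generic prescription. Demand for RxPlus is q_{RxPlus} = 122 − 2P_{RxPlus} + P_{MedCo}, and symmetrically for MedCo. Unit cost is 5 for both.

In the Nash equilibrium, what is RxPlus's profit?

RxPlus's profit: π = (P_{RxPlus} − 5)(122 − 2P_{RxPlus} + P_{MedCo}).
∂π/∂P_{RxPlus} = 132 − 4P_{RxPlus} + P_{MedCo} = 0 ⇒ P_{RxPlus} = 33 + 0.25P_{MedCo}.
Setting P_{RxPlus} = P_{MedCo} in the reaction function: P_{RxPlus} = 33 + 0.25P_{RxPlus}, so P_{RxPlus} = 33 / 0.75 = 44.
q_{RxPlus} = 122 − 2·44 + 44 = 78.
Profit = (44 − 5)·78 = 3042.

3042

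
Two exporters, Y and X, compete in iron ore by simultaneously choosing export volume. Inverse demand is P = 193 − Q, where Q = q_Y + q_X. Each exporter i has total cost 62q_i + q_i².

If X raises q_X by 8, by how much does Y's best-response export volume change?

Exporter Y's profit: π = q_Y(193 − (q_Y + q_X)) − 62q_Y − q_Y².
∂π/∂q_Y = 131 − 4q_Y − q_X = 0, so q_Y = 32.75 − 0.25q_X.
The reaction-function slope is −0.25, so an 8-unit rise in q_X moves q_Y by −0.25 × 8 = −2. Y's best response falls — the actions are strategic substitutes.

-2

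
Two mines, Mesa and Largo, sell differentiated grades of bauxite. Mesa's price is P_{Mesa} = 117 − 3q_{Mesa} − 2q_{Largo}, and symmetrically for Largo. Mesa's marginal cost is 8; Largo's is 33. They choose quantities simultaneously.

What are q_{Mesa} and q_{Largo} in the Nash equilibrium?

15.1875, 8.9375

Mine Mesa's profit: π = q_{Mesa}(117 − 3q_{Mesa} − 2q_{Largo}) − 8q_{Mesa}.
∂π/∂q_{Mesa} = 109 − 6q_{Mesa} − 2q_{Largo} = 0 ⇒ q_{Mesa} = 109/6 − (1/3)q_{Largo}.
Similarly q_{Largo} = 14 − (1/3)q_{Mesa}.
Substituting the second reaction function into the first: q_{Mesa} = 109/6 − (1/3)(14 − (1/3)q_{Mesa}), which gives (8/9)q_{Mesa} = 13.5 ⇒ q_{Mesa} = 15.1875.
Then q_{Largo} = 14 − (1/3)·15.1875 = 8.9375.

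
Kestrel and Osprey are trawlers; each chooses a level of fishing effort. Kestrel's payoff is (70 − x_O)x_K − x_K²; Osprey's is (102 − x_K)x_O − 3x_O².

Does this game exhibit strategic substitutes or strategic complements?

strategic substitutes

Expanding Kestrel's payoff: 70x_K − x_Ox_K − x_K².
∂π/∂x_K = 70 − x_O − 2x_K = 0, so x_K = 35 − 0.5x_O.
The best-response slope dx_K/dx_O = −0.5 < 0: the reaction function is downward-sloping, so the choices are strategic substitutes.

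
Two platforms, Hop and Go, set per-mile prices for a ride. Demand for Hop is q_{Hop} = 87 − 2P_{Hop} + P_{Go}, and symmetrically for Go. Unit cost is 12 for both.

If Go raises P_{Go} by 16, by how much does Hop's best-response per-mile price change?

Hop's profit: π = (P_{Hop} − 12)(87 − 2P_{Hop} + P_{Go}).
∂π/∂P_{Hop} = 111 − 4P_{Hop} + P_{Go} = 0 ⇒ P_{Hop} = 27.75 + 0.25P_{Go}.
The reaction-function slope is 0.25, so a 16-unit rise in P_{Go} moves P_{Hop} by 0.25 × 16 = 4. Hop's best response rises — the actions are strategic complements.

4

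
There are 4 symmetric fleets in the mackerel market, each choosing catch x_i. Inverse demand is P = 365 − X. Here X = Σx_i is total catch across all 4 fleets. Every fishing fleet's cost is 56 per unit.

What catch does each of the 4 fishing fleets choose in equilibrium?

A representative fishing fleet's profit is π_i = x_i(365 − X) − 56x_i, with X = x_i + Σ_{j≠i} x_j.
First-order condition: 309 − 2x_i − Σ_{j≠i} x_j = 0.
Imposing symmetry (x_j = x for all j) turns Σ_{j≠i} x_j into 3x, so 309 = 5x and x = 61.8.

61.8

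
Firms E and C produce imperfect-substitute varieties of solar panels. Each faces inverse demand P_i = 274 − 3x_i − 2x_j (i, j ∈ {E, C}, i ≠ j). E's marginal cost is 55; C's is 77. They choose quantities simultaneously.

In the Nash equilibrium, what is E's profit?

2479.6875

Firm E's profit: π = x_E(274 − 3x_E − 2x_C) − 55x_E.
∂π/∂x_E = 219 − 6x_E − 2x_C = 0 ⇒ x_E = 36.5 − (1/3)x_C.
Similarly x_C = 197/6 − (1/3)x_E.
Solving the two reaction functions simultaneously: (1 − (−1/3)(−1/3))x_E = 36.5 − (1/3)·(197/6), so (8/9)x_E = 230/9 and x_E = 28.75.
Then x_C = 197/6 − (1/3)·28.75 = 23.25.
P_E = 274 − 3·28.75 − 2·23.25 = 141.25.
Profit = (141.25 − 55)·28.75 = 2479.6875.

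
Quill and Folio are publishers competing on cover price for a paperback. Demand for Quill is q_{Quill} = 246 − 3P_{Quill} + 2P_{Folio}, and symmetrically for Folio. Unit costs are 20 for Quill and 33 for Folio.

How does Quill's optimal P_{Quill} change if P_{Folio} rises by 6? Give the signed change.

2

Quill's profit: π = (P_{Quill} − 20)(246 − 3P_{Quill} + 2P_{Folio}).
∂π/∂P_{Quill} = 306 − 6P_{Quill} + 2P_{Folio} = 0 ⇒ P_{Quill} = 51 + (1/3)P_{Folio}.
The reaction-function slope is 1/3, so a 6-unit rise in P_{Folio} moves P_{Quill} by 1/3 × 6 = 2. Quill's best response rises — the actions are strategic complements.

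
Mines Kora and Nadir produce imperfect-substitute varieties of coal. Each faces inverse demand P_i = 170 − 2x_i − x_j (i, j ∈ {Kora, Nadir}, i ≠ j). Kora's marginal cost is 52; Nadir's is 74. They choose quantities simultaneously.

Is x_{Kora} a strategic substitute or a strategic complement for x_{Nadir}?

Mine Kora's profit: π = x_{Kora}(170 − 2x_{Kora} − x_{Nadir}) − 52x_{Kora}.
∂π/∂x_{Kora} = 118 − 4x_{Kora} − x_{Nadir} = 0 ⇒ x_{Kora} = 29.5 − 0.25x_{Nadir}.
The best-response slope dx_{Kora}/dx_{Nadir} = −0.25 < 0: the reaction function is downward-sloping, so the choices are strategic substitutes.

strategic substitutes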